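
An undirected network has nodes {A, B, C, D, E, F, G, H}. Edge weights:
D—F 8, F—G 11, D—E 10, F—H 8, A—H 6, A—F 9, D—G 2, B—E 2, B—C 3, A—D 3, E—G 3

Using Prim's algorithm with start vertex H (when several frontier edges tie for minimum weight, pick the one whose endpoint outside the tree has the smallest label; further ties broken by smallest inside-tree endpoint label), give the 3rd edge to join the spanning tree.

D-G

Prim, starting at H.
Step 1: frontier [A—H 6, F—H 8] → take A—H (6); add A.
Step 2: frontier [A—D 3, A—F 9, F—H 8] → take A—D (3); add D.
Step 3: frontier [A—F 9, D—G 2, D—F 8, D—E 10, F—H 8] → take D—G (2); add G.
Step 4: frontier [A—F 9, D—F 8, D—E 10, E—G 3, F—G 11, F—H 8] → take E—G (3); add E.
Step 5: frontier [A—F 9, D—F 8, B—E 2, F—G 11, F—H 8] → take B—E (2); add B.
Step 6: frontier [A—F 9, B—C 3, D—F 8, F—G 11, F—H 8] → take B—C (3); add C.
Step 7: frontier [A—F 9, D—F 8, F—G 11, F—H 8] → take D—F (8); add F.
The 3rd edge added is D—G.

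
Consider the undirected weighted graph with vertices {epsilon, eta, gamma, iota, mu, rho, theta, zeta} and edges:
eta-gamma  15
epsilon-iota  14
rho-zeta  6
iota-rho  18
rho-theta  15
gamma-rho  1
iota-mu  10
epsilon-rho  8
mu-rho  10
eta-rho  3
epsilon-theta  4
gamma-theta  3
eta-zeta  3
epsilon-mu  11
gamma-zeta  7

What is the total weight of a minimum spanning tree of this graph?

34

Sort edges by weight, then run Kruskal:
gamma-rho (1): add — endpoints in different components.
eta-rho (3): add — endpoints in different components.
eta-zeta (3): add — endpoints in different components.
gamma-theta (3): add — endpoints in different components.
epsilon-theta (4): add — endpoints in different components.
rho-zeta (6): skip — zeta and rho already connected.
gamma-zeta (7): skip — gamma and zeta already connected.
epsilon-rho (8): skip — epsilon and rho already connected.
iota-mu (10): add — endpoints in different components.
mu-rho (10): add — endpoints in different components.
MST edges: gamma-rho, eta-rho, eta-zeta, gamma-theta, epsilon-theta, iota-mu, mu-rho; total weight 1+3+3+3+4+10+10 = 34.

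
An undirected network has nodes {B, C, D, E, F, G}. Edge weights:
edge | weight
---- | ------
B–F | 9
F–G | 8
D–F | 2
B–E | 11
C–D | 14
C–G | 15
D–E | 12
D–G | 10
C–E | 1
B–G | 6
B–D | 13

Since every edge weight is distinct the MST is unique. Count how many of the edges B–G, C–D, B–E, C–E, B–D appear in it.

Kruskal's algorithm — process edges by increasing weight (ties by edge label):
C–E (1): add. Components now {B} {C,E} {D} {F} {G}
D–F (2): add. Components now {B} {C,E} {D,F} {G}
B–G (6): add. Components now {B,G} {C,E} {D,F}
F–G (8): add. Components now {B,D,F,G} {C,E}
B–F (9): skip — B and F already connected.
D–G (10): skip — D and G already connected.
B–E (11): add. Components now {B,C,D,E,F,G}
MST edge set: {C–E, D–F, B–G, F–G, B–E}.
Of the listed edges, {B–G, B–E, C–E} are in the MST → 3.

3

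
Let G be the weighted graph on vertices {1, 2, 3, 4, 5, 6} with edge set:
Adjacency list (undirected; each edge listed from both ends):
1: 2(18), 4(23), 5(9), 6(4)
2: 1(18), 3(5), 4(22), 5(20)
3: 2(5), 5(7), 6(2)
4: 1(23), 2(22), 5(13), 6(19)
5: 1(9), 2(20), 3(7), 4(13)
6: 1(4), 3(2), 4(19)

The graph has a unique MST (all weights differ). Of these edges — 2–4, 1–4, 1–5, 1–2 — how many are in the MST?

Kruskal: consider edges lightest-first.
3–6 (2): add. Components now {1} {2} {3,6} {4} {5}
1–6 (4): add. Components now {1,3,6} {2} {4} {5}
2–3 (5): add. Components now {1,2,3,6} {4} {5}
3–5 (7): add. Components now {1,2,3,5,6} {4}
1–5 (9): skip — 1 and 5 already connected.
4–5 (13): add. Components now {1,2,3,4,5,6}
MST edge set: {3–6, 1–6, 2–3, 3–5, 4–5}.
Of the listed edges, {} are in the MST → 0.

0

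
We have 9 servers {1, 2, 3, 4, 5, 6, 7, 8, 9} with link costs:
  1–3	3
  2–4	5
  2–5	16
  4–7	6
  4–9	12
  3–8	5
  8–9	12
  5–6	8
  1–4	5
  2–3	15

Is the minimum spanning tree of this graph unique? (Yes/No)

Sort edges by weight, then run Kruskal:
1–3 (3): add — endpoints in different components.
1–4 (5): add — endpoints in different components.
2–4 (5): add — endpoints in different components.
3–8 (5): add — endpoints in different components.
4–7 (6): add — endpoints in different components.
5–6 (8): add — endpoints in different components.
4–9 (12): add — endpoints in different components.
8–9 (12): skip — 8 and 9 already connected.
2–3 (15): skip — 2 and 3 already connected.
2–5 (16): add — endpoints in different components.
Non-tree edge 8–9 has weight 12, equal to the heaviest edge on its tree cycle — swapping gives another MST of the same weight. Not unique.

No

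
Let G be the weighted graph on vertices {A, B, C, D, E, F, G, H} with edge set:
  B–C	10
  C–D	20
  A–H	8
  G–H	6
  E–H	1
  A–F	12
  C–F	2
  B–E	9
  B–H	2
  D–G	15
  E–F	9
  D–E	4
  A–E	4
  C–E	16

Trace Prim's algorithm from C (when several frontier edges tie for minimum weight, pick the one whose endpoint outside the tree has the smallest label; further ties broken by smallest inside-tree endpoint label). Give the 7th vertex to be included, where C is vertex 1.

D

Prim's algorithm from C:
Step 1: frontier [C–F 2, B–C 10, C–E 16, C–D 20] → take C–F (2); add F.
Step 2: frontier [B–C 10, C–E 16, C–D 20, E–F 9, A–F 12] → take E–F (9); add E.
Step 3: frontier [B–C 10, C–D 20, E–H 1, A–E 4, D–E 4, B–E 9, A–F 12] → take E–H (1); add H.
Step 4: frontier [B–C 10, C–D 20, A–E 4, D–E 4, B–E 9, A–F 12, B–H 2, G–H 6, A–H 8] → take B–H (2); add B.
Step 5: frontier [C–D 20, A–E 4, D–E 4, A–F 12, G–H 6, A–H 8] → take A–E (4); add A.
Step 6: frontier [C–D 20, D–E 4, G–H 6] → take D–E (4); add D.
Step 7: frontier [D–G 15, G–H 6] → take G–H (6); add G.
Vertex order: C, F, E, H, B, A, D, G. The 7th vertex is D.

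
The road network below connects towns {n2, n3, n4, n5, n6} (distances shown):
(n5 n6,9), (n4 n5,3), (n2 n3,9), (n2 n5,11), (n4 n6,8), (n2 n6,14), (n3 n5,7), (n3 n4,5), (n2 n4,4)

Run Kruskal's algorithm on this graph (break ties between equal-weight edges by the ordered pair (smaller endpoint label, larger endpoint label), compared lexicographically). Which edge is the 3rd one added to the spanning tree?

Kruskal's algorithm — process edges by increasing weight (ties by edge label):
n4 n5 (3): add — endpoints in different components.
n2 n4 (4): add — endpoints in different components.
n3 n4 (5): add — endpoints in different components.
n3 n5 (7): skip — n5 and n3 already connected.
n4 n6 (8): add — endpoints in different components.
The 3rd edge added is n3 n4.

n3-n4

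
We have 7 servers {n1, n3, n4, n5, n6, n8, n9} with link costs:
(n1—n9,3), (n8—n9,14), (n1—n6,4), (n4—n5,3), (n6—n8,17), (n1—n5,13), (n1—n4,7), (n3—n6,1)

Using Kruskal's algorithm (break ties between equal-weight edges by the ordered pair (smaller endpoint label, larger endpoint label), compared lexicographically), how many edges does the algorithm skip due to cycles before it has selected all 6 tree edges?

Sort edges by weight, then run Kruskal:
n3—n6 (1): add — endpoints in different components.
n1—n9 (3): add — endpoints in different components.
n4—n5 (3): add — endpoints in different components.
n1—n6 (4): add — endpoints in different components.
n1—n4 (7): add — endpoints in different components.
n1—n5 (13): skip — n1 and n5 already connected.
n8—n9 (14): add — endpoints in different components.
Edges rejected before the tree was complete: 1.

1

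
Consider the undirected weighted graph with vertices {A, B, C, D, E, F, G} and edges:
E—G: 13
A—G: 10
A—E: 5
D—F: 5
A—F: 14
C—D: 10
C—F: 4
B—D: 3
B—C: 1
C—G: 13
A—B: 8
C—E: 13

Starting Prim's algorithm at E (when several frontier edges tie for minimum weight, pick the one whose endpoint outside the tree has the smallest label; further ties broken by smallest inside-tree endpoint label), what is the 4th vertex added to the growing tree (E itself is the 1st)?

Prim's algorithm from E:
Step 1: frontier [A—E 5, C—E 13, E—G 13] → take A—E (5); add A.
Step 2: frontier [A—B 8, A—G 10, A—F 14, C—E 13, E—G 13] → take A—B (8); add B.
Step 3: frontier [A—G 10, A—F 14, B—C 1, B—D 3, C—E 13, E—G 13] → take B—C (1); add C.
Step 4: frontier [A—G 10, A—F 14, B—D 3, C—F 4, C—D 10, C—G 13, E—G 13] → take B—D (3); add D.
Step 5: frontier [A—G 10, A—F 14, C—F 4, C—G 13, D—F 5, E—G 13] → take C—F (4); add F.
Step 6: frontier [A—G 10, C—G 13, E—G 13] → take A—G (10); add G.
Vertex order: E, A, B, C, D, F, G. The 4th vertex is C.

C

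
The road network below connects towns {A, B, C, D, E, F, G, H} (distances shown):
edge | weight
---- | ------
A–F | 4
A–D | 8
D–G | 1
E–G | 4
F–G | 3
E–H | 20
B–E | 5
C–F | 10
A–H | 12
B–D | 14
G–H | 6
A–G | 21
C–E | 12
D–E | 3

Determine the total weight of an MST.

Kruskal's algorithm — process edges by increasing weight (ties by edge label):
D–G (1): add — endpoints in different components.
D–E (3): add — endpoints in different components.
F–G (3): add — endpoints in different components.
A–F (4): add — endpoints in different components.
E–G (4): skip — E and G already connected.
B–E (5): add — endpoints in different components.
G–H (6): add — endpoints in different components.
A–D (8): skip — A and D already connected.
C–F (10): add — endpoints in different components.
MST edges: D–G, D–E, F–G, A–F, B–E, G–H, C–F; total weight 1+3+3+4+5+6+10 = 32.

32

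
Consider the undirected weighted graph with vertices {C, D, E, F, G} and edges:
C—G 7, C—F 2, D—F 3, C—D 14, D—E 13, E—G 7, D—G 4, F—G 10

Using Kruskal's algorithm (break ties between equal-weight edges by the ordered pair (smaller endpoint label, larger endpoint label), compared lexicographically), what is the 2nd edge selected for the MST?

Sort edges by weight, then run Kruskal:
C—F (2): add — endpoints in different components.
D—F (3): add — endpoints in different components.
D—G (4): add — endpoints in different components.
C—G (7): skip — C and G already connected.
E—G (7): add — endpoints in different components.
The 2nd edge added is D—F.

D-F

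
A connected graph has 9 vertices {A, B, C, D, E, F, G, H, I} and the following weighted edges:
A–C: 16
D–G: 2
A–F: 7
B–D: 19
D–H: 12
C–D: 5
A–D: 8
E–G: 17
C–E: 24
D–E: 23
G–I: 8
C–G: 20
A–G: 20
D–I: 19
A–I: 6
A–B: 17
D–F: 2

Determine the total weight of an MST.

68

Sort edges by weight, then run Kruskal:
D–F (2): add — endpoints in different components.
D–G (2): add — endpoints in different components.
C–D (5): add — endpoints in different components.
A–I (6): add — endpoints in different components.
A–F (7): add — endpoints in different components.
A–D (8): skip — A and D already connected.
G–I (8): skip — G and I already connected.
D–H (12): add — endpoints in different components.
A–C (16): skip — A and C already connected.
A–B (17): add — endpoints in different components.
E–G (17): add — endpoints in different components.
MST edges: D–F, D–G, C–D, A–I, A–F, D–H, A–B, E–G; total weight 2+2+5+6+7+12+17+17 = 68.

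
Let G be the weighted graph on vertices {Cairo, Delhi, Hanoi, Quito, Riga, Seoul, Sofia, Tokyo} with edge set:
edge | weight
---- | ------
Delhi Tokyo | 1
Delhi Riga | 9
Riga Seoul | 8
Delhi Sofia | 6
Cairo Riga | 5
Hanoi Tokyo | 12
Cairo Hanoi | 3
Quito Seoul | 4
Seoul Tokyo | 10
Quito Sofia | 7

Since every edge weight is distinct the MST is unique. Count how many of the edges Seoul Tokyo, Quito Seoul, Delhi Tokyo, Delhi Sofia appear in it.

3

Kruskal: consider edges lightest-first.
Delhi Tokyo (1): add — endpoints in different components.
Cairo Hanoi (3): add — endpoints in different components.
Quito Seoul (4): add — endpoints in different components.
Cairo Riga (5): add — endpoints in different components.
Delhi Sofia (6): add — endpoints in different components.
Quito Sofia (7): add — endpoints in different components.
Riga Seoul (8): add — endpoints in different components.
MST edge set: {Delhi Tokyo, Cairo Hanoi, Quito Seoul, Cairo Riga, Delhi Sofia, Quito Sofia, Riga Seoul}.
Of the listed edges, {Quito Seoul, Delhi Tokyo, Delhi Sofia} are in the MST → 3.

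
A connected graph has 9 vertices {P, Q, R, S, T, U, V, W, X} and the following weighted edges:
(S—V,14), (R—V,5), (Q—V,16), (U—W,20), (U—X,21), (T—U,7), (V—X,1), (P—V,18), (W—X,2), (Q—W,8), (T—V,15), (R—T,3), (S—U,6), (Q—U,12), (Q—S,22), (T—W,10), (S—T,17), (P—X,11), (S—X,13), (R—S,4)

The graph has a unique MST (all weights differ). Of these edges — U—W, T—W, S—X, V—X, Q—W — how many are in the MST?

2

Kruskal's algorithm — process edges by increasing weight (ties by edge label):
V—X (1): add — endpoints in different components.
W—X (2): add — endpoints in different components.
R—T (3): add — endpoints in different components.
R—S (4): add — endpoints in different components.
R—V (5): add — endpoints in different components.
S—U (6): add — endpoints in different components.
T—U (7): skip — U and T already connected.
Q—W (8): add — endpoints in different components.
T—W (10): skip — W and T already connected.
P—X (11): add — endpoints in different components.
MST edge set: {V—X, W—X, R—T, R—S, R—V, S—U, Q—W, P—X}.
Of the listed edges, {V—X, Q—W} are in the MST → 2.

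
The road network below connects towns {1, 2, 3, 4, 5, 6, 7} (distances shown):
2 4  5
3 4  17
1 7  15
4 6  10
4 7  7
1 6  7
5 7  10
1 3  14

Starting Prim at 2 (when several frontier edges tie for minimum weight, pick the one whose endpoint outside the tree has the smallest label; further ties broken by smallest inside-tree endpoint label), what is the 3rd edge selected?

Prim's algorithm from 2:
Step 1: cheapest edge leaving the tree is 2 4 (5); add 4.
Step 2: cheapest edge leaving the tree is 4 7 (7); add 7.
Step 3: cheapest edge leaving the tree is 5 7 (10); add 5.
Step 4: cheapest edge leaving the tree is 4 6 (10); add 6.
Step 5: cheapest edge leaving the tree is 1 6 (7); add 1.
Step 6: cheapest edge leaving the tree is 1 3 (14); add 3.
The 3rd edge added is 5 7.

5-7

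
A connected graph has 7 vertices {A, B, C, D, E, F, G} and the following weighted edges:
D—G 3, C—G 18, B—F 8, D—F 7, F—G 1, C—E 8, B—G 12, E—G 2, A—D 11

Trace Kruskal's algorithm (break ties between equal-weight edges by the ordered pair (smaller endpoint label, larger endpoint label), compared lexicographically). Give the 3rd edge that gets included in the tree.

D-G

Kruskal's algorithm — process edges by increasing weight (ties by edge label):
F—G (1): add — endpoints in different components.
E—G (2): add — endpoints in different components.
D—G (3): add — endpoints in different components.
D—F (7): skip — D and F already connected.
B—F (8): add — endpoints in different components.
C—E (8): add — endpoints in different components.
A—D (11): add — endpoints in different components.
The 3rd edge added is D—G.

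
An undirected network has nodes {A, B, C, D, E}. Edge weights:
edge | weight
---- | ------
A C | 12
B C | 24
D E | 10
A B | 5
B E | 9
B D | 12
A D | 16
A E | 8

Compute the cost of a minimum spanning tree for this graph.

Kruskal's algorithm — process edges by increasing weight (ties by edge label):
A B (5): add. Components now {A,B} {C} {D} {E}
A E (8): add. Components now {A,B,E} {C} {D}
B E (9): skip — B and E already connected.
D E (10): add. Components now {A,B,D,E} {C}
A C (12): add. Components now {A,B,C,D,E}
MST edges: A B, A E, D E, A C; total weight 5+8+10+12 = 35.

35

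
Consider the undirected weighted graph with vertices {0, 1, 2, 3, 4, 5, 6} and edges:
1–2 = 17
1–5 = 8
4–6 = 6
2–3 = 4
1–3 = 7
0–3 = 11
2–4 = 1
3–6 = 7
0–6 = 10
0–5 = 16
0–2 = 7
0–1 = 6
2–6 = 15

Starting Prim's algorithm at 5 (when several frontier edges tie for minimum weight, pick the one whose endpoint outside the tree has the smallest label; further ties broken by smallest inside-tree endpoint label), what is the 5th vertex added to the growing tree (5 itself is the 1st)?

4

Prim, starting at 5.
Step 1: cheapest edge leaving the tree is 1–5 (8); add 1.
Step 2: cheapest edge leaving the tree is 0–1 (6); add 0.
Step 3: cheapest edge leaving the tree is 0–2 (7); add 2.
Step 4: cheapest edge leaving the tree is 2–4 (1); add 4.
Step 5: cheapest edge leaving the tree is 2–3 (4); add 3.
Step 6: cheapest edge leaving the tree is 4–6 (6); add 6.
Vertex order: 5, 1, 0, 2, 4, 3, 6. The 5th vertex is 4.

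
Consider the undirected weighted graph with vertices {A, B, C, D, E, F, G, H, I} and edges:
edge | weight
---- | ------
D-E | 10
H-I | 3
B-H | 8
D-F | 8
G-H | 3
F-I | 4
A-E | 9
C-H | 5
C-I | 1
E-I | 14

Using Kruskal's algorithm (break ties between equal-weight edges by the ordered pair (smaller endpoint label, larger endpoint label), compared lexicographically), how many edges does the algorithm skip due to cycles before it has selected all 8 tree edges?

Kruskal's algorithm — process edges by increasing weight (ties by edge label):
C-I (1): add — endpoints in different components.
G-H (3): add — endpoints in different components.
H-I (3): add — endpoints in different components.
F-I (4): add — endpoints in different components.
C-H (5): skip — C and H already connected.
B-H (8): add — endpoints in different components.
D-F (8): add — endpoints in different components.
A-E (9): add — endpoints in different components.
D-E (10): add — endpoints in different components.
Edges rejected before the tree was complete: 1.

1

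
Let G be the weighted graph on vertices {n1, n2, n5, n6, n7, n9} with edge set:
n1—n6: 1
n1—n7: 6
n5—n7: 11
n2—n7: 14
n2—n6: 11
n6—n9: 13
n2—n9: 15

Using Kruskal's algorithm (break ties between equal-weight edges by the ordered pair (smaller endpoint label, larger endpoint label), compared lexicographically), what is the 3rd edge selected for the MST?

Kruskal's algorithm — process edges by increasing weight (ties by edge label):
n1—n6 (1): add — endpoints in different components.
n1—n7 (6): add — endpoints in different components.
n2—n6 (11): add — endpoints in different components.
n5—n7 (11): add — endpoints in different components.
n6—n9 (13): add — endpoints in different components.
The 3rd edge added is n2—n6.

n2-n6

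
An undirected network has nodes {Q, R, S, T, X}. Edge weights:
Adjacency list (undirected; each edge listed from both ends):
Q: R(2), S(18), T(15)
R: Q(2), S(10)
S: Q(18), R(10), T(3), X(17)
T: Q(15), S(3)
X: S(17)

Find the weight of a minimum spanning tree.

32

Kruskal's algorithm — process edges by increasing weight (ties by edge label):
Q R (2): add. Components now {X} {Q,R} {S} {T}
S T (3): add. Components now {X} {Q,R} {S,T}
R S (10): add. Components now {X} {Q,R,S,T}
Q T (15): skip — Q and T already connected.
S X (17): add. Components now {Q,R,S,T,X}
MST edges: Q R, S T, R S, S X; total weight 2+3+10+17 = 32.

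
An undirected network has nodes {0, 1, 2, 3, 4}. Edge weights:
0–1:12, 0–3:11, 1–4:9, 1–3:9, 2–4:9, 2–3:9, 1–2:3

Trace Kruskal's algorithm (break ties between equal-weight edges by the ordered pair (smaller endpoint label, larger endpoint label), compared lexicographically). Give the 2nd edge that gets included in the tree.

1-3

Sort edges by weight, then run Kruskal:
1–2 (3): add — endpoints in different components.
1–3 (9): add — endpoints in different components.
1–4 (9): add — endpoints in different components.
2–3 (9): skip — 2 and 3 already connected.
2–4 (9): skip — 2 and 4 already connected.
0–3 (11): add — endpoints in different components.
The 2nd edge added is 1–3.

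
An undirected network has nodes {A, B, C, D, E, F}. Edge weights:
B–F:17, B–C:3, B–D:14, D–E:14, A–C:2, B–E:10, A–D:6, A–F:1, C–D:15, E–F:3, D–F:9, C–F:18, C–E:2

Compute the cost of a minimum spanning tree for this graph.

Grow the tree from B using Prim:
Step 1: frontier [B–C 3, B–E 10, B–D 14, B–F 17] → take B–C (3); add C.
Step 2: frontier [B–E 10, B–D 14, B–F 17, A–C 2, C–E 2, C–D 15, C–F 18] → take A–C (2); add A.
Step 3: frontier [A–F 1, A–D 6, B–E 10, B–D 14, B–F 17, C–E 2, C–D 15, C–F 18] → take A–F (1); add F.
Step 4: frontier [A–D 6, B–E 10, B–D 14, C–E 2, C–D 15, E–F 3, D–F 9] → take C–E (2); add E.
Step 5: frontier [A–D 6, B–D 14, C–D 15, D–E 14, D–F 9] → take A–D (6); add D.
MST edges: B–C, A–C, A–F, C–E, A–D; total weight 3+2+1+2+6 = 14.

14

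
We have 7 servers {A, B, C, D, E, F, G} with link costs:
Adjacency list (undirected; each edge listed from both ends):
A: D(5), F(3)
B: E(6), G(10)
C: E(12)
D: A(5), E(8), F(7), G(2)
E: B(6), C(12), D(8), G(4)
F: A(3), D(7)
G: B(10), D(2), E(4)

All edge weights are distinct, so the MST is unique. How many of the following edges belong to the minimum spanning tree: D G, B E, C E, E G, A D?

5

Sort edges by weight, then run Kruskal:
D G (2): add — endpoints in different components.
A F (3): add — endpoints in different components.
E G (4): add — endpoints in different components.
A D (5): add — endpoints in different components.
B E (6): add — endpoints in different components.
D F (7): skip — D and F already connected.
D E (8): skip — D and E already connected.
B G (10): skip — B and G already connected.
C E (12): add — endpoints in different components.
MST edge set: {D G, A F, E G, A D, B E, C E}.
Of the listed edges, {D G, B E, C E, E G, A D} are in the MST → 5.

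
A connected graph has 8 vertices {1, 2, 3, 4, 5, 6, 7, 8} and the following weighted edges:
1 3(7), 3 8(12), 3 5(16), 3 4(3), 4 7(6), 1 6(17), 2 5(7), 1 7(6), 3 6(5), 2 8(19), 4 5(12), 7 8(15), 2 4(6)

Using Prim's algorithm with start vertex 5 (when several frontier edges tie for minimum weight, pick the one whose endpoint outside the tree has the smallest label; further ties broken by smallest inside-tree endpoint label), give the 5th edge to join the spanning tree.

4-7

Grow the tree from 5 using Prim:
Step 1: cheapest edge leaving the tree is 2 5 (7); add 2.
Step 2: cheapest edge leaving the tree is 2 4 (6); add 4.
Step 3: cheapest edge leaving the tree is 3 4 (3); add 3.
Step 4: cheapest edge leaving the tree is 3 6 (5); add 6.
Step 5: cheapest edge leaving the tree is 4 7 (6); add 7.
Step 6: cheapest edge leaving the tree is 1 7 (6); add 1.
Step 7: cheapest edge leaving the tree is 3 8 (12); add 8.
The 5th edge added is 4 7.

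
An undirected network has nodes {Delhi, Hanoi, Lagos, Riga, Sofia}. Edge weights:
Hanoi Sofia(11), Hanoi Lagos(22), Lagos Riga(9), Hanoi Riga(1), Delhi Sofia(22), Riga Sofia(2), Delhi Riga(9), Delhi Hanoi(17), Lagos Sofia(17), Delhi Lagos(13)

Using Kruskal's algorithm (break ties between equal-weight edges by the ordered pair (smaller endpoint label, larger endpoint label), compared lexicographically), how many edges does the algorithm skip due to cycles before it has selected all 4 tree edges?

0

Kruskal: consider edges lightest-first.
Hanoi Riga (1): add — endpoints in different components.
Riga Sofia (2): add — endpoints in different components.
Delhi Riga (9): add — endpoints in different components.
Lagos Riga (9): add — endpoints in different components.
Edges rejected before the tree was complete: 0.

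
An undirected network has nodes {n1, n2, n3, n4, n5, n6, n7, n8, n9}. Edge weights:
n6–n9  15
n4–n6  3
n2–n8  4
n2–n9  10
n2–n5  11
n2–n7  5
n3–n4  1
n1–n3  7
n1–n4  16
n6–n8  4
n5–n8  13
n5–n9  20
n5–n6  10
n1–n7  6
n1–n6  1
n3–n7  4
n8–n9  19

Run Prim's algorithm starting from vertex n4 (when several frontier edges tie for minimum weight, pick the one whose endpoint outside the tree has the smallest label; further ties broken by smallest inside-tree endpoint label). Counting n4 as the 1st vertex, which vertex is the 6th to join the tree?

n8

Prim, starting at n4.
Step 1: cheapest edge leaving the tree is n3–n4 (1); add n3.
Step 2: cheapest edge leaving the tree is n4–n6 (3); add n6.
Step 3: cheapest edge leaving the tree is n1–n6 (1); add n1.
Step 4: cheapest edge leaving the tree is n3–n7 (4); add n7.
Step 5: cheapest edge leaving the tree is n6–n8 (4); add n8.
Step 6: cheapest edge leaving the tree is n2–n8 (4); add n2.
Step 7: cheapest edge leaving the tree is n5–n6 (10); add n5.
Step 8: cheapest edge leaving the tree is n2–n9 (10); add n9.
Vertex order: n4, n3, n6, n1, n7, n8, n2, n5, n9. The 6th vertex is n8.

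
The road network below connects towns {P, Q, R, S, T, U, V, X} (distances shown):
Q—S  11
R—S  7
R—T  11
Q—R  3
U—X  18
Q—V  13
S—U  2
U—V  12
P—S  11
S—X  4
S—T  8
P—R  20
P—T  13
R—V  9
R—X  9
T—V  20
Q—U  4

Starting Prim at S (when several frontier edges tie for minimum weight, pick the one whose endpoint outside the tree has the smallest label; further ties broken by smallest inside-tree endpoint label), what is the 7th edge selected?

Grow the tree from S using Prim:
Step 1: cheapest edge leaving the tree is S—U (2); add U.
Step 2: cheapest edge leaving the tree is Q—U (4); add Q.
Step 3: cheapest edge leaving the tree is Q—R (3); add R.
Step 4: cheapest edge leaving the tree is S—X (4); add X.
Step 5: cheapest edge leaving the tree is S—T (8); add T.
Step 6: cheapest edge leaving the tree is R—V (9); add V.
Step 7: cheapest edge leaving the tree is P—S (11); add P.
The 7th edge added is P—S.

P-S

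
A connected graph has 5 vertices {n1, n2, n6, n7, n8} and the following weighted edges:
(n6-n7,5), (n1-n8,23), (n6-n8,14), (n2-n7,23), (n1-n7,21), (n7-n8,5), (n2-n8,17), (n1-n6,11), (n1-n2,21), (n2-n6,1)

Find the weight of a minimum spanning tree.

Sort edges by weight, then run Kruskal:
n2-n6 (1): add. Components now {n7} {n2,n6} {n1} {n8}
n6-n7 (5): add. Components now {n2,n6,n7} {n1} {n8}
n7-n8 (5): add. Components now {n2,n6,n7,n8} {n1}
n1-n6 (11): add. Components now {n1,n2,n6,n7,n8}
MST edges: n2-n6, n6-n7, n7-n8, n1-n6; total weight 1+5+5+11 = 22.

22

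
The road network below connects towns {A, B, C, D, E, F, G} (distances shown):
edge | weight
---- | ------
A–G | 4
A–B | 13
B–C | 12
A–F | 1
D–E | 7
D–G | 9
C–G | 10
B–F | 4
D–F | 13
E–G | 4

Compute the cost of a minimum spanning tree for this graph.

30

Prim's algorithm from D:
Step 1: cheapest edge leaving the tree is D–E (7); add E.
Step 2: cheapest edge leaving the tree is E–G (4); add G.
Step 3: cheapest edge leaving the tree is A–G (4); add A.
Step 4: cheapest edge leaving the tree is A–F (1); add F.
Step 5: cheapest edge leaving the tree is B–F (4); add B.
Step 6: cheapest edge leaving the tree is C–G (10); add C.
MST edges: D–E, E–G, A–G, A–F, B–F, C–G; total weight 7+4+4+1+4+10 = 30.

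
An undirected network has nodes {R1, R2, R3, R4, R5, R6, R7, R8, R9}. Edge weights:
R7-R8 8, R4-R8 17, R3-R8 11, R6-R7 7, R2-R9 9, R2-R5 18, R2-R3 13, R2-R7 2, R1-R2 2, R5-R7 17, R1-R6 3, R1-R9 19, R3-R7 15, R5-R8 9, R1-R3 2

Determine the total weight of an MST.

Grow the tree from R2 using Prim:
Step 1: cheapest edge leaving the tree is R1-R2 (2); add R1.
Step 2: cheapest edge leaving the tree is R1-R3 (2); add R3.
Step 3: cheapest edge leaving the tree is R2-R7 (2); add R7.
Step 4: cheapest edge leaving the tree is R1-R6 (3); add R6.
Step 5: cheapest edge leaving the tree is R7-R8 (8); add R8.
Step 6: cheapest edge leaving the tree is R5-R8 (9); add R5.
Step 7: cheapest edge leaving the tree is R2-R9 (9); add R9.
Step 8: cheapest edge leaving the tree is R4-R8 (17); add R4.
MST edges: R1-R2, R1-R3, R2-R7, R1-R6, R7-R8, R5-R8, R2-R9, R4-R8; total weight 2+2+2+3+8+9+9+17 = 52.

52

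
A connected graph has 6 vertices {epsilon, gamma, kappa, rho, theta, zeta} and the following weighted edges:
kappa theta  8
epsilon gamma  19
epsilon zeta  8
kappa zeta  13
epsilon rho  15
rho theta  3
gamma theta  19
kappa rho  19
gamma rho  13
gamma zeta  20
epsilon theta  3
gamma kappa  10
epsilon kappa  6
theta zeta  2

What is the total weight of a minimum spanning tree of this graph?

24

Sort edges by weight, then run Kruskal:
theta zeta (2): add. Components now {gamma} {kappa} {theta,zeta} {rho} {epsilon}
epsilon theta (3): add. Components now {gamma} {kappa} {epsilon,theta,zeta} {rho}
rho theta (3): add. Components now {gamma} {kappa} {epsilon,rho,theta,zeta}
epsilon kappa (6): add. Components now {gamma} {epsilon,kappa,rho,theta,zeta}
epsilon zeta (8): skip — zeta and epsilon already connected.
kappa theta (8): skip — kappa and theta already connected.
gamma kappa (10): add. Components now {epsilon,gamma,kappa,rho,theta,zeta}
MST edges: theta zeta, epsilon theta, rho theta, epsilon kappa, gamma kappa; total weight 2+3+3+6+10 = 24.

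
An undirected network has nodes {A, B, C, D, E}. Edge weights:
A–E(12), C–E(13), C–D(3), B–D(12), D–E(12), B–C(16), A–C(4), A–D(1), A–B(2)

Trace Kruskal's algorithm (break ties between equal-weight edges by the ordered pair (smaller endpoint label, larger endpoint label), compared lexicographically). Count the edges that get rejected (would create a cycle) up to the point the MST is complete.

1

Kruskal's algorithm — process edges by increasing weight (ties by edge label):
A–D (1): add. Components now {A,D} {B} {C} {E}
A–B (2): add. Components now {A,B,D} {C} {E}
C–D (3): add. Components now {A,B,C,D} {E}
A–C (4): skip — A and C already connected.
A–E (12): add. Components now {A,B,C,D,E}
Edges rejected before the tree was complete: 1.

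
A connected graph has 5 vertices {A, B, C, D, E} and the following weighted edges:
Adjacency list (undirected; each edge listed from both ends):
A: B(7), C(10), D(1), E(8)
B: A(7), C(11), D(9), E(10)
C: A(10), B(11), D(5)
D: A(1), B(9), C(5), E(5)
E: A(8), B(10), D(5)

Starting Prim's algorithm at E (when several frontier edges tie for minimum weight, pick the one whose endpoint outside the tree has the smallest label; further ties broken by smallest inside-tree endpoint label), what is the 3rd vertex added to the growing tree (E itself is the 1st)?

A

Prim, starting at E.
Step 1: cheapest edge leaving the tree is D E (5); add D.
Step 2: cheapest edge leaving the tree is A D (1); add A.
Step 3: cheapest edge leaving the tree is C D (5); add C.
Step 4: cheapest edge leaving the tree is A B (7); add B.
Vertex order: E, D, A, C, B. The 3rd vertex is A.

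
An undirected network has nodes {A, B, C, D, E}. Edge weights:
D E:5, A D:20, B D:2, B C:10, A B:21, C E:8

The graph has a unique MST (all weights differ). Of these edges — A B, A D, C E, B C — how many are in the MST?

Kruskal: consider edges lightest-first.
B D (2): add. Components now {A} {B,D} {C} {E}
D E (5): add. Components now {A} {B,D,E} {C}
C E (8): add. Components now {A} {B,C,D,E}
B C (10): skip — B and C already connected.
A D (20): add. Components now {A,B,C,D,E}
MST edge set: {B D, D E, C E, A D}.
Of the listed edges, {A D, C E} are in the MST → 2.

2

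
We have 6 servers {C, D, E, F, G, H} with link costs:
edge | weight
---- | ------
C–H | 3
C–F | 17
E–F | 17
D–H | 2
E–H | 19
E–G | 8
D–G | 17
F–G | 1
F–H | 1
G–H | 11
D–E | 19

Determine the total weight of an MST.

Sort edges by weight, then run Kruskal:
F–G (1): add. Components now {C} {D} {E} {F,G} {H}
F–H (1): add. Components now {C} {D} {E} {F,G,H}
D–H (2): add. Components now {C} {D,F,G,H} {E}
C–H (3): add. Components now {C,D,F,G,H} {E}
E–G (8): add. Components now {C,D,E,F,G,H}
MST edges: F–G, F–H, D–H, C–H, E–G; total weight 1+1+2+3+8 = 15.

15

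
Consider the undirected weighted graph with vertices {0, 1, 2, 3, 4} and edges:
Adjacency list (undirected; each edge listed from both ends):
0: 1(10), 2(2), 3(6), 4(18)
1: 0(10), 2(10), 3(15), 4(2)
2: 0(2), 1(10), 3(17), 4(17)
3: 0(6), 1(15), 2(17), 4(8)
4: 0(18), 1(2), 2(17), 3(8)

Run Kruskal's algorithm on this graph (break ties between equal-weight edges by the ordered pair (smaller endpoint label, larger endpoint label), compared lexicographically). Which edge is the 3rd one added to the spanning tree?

0-3

Kruskal's algorithm — process edges by increasing weight (ties by edge label):
0–2 (2): add — endpoints in different components.
1–4 (2): add — endpoints in different components.
0–3 (6): add — endpoints in different components.
3–4 (8): add — endpoints in different components.
The 3rd edge added is 0–3.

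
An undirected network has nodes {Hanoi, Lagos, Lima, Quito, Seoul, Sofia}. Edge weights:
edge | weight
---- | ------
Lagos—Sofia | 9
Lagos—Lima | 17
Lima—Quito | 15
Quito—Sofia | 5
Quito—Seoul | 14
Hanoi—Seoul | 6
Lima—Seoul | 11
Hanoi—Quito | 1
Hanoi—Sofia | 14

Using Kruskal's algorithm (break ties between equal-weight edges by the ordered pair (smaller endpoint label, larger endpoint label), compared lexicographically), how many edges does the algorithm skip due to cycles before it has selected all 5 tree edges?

0

Kruskal: consider edges lightest-first.
Hanoi—Quito (1): add — endpoints in different components.
Quito—Sofia (5): add — endpoints in different components.
Hanoi—Seoul (6): add — endpoints in different components.
Lagos—Sofia (9): add — endpoints in different components.
Lima—Seoul (11): add — endpoints in different components.
Edges rejected before the tree was complete: 0.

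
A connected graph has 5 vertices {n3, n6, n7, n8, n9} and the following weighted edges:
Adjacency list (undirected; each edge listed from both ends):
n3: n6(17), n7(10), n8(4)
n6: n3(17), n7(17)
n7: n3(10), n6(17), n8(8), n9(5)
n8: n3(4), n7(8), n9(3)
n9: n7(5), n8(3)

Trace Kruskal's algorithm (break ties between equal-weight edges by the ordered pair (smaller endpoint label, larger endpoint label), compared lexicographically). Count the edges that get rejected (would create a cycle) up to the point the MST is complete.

2

Kruskal's algorithm — process edges by increasing weight (ties by edge label):
n8-n9 (3): add. Components now {n8,n9} {n7} {n6} {n3}
n3-n8 (4): add. Components now {n3,n8,n9} {n7} {n6}
n7-n9 (5): add. Components now {n3,n7,n8,n9} {n6}
n7-n8 (8): skip — n8 and n7 already connected.
n3-n7 (10): skip — n7 and n3 already connected.
n3-n6 (17): add. Components now {n3,n6,n7,n8,n9}
Edges rejected before the tree was complete: 2.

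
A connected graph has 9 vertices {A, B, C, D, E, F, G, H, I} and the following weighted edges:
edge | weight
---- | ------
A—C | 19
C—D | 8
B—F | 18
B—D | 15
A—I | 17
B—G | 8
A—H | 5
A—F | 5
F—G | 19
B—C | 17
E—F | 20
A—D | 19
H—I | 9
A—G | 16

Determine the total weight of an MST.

Grow the tree from I using Prim:
Step 1: cheapest edge leaving the tree is H—I (9); add H.
Step 2: cheapest edge leaving the tree is A—H (5); add A.
Step 3: cheapest edge leaving the tree is A—F (5); add F.
Step 4: cheapest edge leaving the tree is A—G (16); add G.
Step 5: cheapest edge leaving the tree is B—G (8); add B.
Step 6: cheapest edge leaving the tree is B—D (15); add D.
Step 7: cheapest edge leaving the tree is C—D (8); add C.
Step 8: cheapest edge leaving the tree is E—F (20); add E.
MST edges: H—I, A—H, A—F, A—G, B—G, B—D, C—D, E—F; total weight 9+5+5+16+8+15+8+20 = 86.

86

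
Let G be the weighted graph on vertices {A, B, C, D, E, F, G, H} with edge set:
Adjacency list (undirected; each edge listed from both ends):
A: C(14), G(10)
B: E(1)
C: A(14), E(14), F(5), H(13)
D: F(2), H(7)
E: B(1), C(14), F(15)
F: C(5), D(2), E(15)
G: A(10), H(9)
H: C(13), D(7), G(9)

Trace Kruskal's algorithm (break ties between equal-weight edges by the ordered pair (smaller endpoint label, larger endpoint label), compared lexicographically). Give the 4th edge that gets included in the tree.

Kruskal's algorithm — process edges by increasing weight (ties by edge label):
B—E (1): add — endpoints in different components.
D—F (2): add — endpoints in different components.
C—F (5): add — endpoints in different components.
D—H (7): add — endpoints in different components.
G—H (9): add — endpoints in different components.
A—G (10): add — endpoints in different components.
C—H (13): skip — C and H already connected.
A—C (14): skip — A and C already connected.
C—E (14): add — endpoints in different components.
The 4th edge added is D—H.

D-H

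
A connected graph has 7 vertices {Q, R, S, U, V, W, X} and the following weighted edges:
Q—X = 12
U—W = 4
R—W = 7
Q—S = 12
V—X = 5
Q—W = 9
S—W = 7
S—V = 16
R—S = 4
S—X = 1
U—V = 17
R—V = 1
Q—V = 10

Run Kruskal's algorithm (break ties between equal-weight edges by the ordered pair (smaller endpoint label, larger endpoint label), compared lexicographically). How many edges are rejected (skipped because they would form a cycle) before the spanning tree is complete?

2

Kruskal's algorithm — process edges by increasing weight (ties by edge label):
R—V (1): add. Components now {R,V} {W} {X} {U} {Q} {S}
S—X (1): add. Components now {R,V} {W} {S,X} {U} {Q}
R—S (4): add. Components now {R,S,V,X} {W} {U} {Q}
U—W (4): add. Components now {R,S,V,X} {U,W} {Q}
V—X (5): skip — V and X already connected.
R—W (7): add. Components now {R,S,U,V,W,X} {Q}
S—W (7): skip — W and S already connected.
Q—W (9): add. Components now {Q,R,S,U,V,W,X}
Edges rejected before the tree was complete: 2.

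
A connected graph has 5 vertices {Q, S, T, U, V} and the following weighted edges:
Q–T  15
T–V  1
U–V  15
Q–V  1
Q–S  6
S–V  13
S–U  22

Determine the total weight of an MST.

23

Prim's algorithm from V:
Step 1: frontier [Q–V 1, T–V 1, S–V 13, U–V 15] → take Q–V (1); add Q.
Step 2: frontier [Q–S 6, Q–T 15, T–V 1, S–V 13, U–V 15] → take T–V (1); add T.
Step 3: frontier [Q–S 6, S–V 13, U–V 15] → take Q–S (6); add S.
Step 4: frontier [S–U 22, U–V 15] → take U–V (15); add U.
MST edges: Q–V, T–V, Q–S, U–V; total weight 1+1+6+15 = 23.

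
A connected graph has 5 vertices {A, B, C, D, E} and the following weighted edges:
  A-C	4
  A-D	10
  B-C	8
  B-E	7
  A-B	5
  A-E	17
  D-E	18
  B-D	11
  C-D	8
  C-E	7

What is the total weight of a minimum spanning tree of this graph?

24

Grow the tree from B using Prim:
Step 1: frontier [A-B 5, B-E 7, B-C 8, B-D 11] → take A-B (5); add A.
Step 2: frontier [A-C 4, A-D 10, A-E 17, B-E 7, B-C 8, B-D 11] → take A-C (4); add C.
Step 3: frontier [A-D 10, A-E 17, B-E 7, B-D 11, C-E 7, C-D 8] → take B-E (7); add E.
Step 4: frontier [A-D 10, B-D 11, C-D 8, D-E 18] → take C-D (8); add D.
MST edges: A-B, A-C, B-E, C-D; total weight 5+4+7+8 = 24.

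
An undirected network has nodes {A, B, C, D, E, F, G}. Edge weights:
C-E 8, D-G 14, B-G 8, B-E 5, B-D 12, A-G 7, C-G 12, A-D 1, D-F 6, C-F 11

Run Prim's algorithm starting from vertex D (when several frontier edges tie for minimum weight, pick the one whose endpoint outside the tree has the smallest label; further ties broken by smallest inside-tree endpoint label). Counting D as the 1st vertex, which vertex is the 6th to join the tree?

Prim's algorithm from D:
Step 1: cheapest edge leaving the tree is A-D (1); add A.
Step 2: cheapest edge leaving the tree is D-F (6); add F.
Step 3: cheapest edge leaving the tree is A-G (7); add G.
Step 4: cheapest edge leaving the tree is B-G (8); add B.
Step 5: cheapest edge leaving the tree is B-E (5); add E.
Step 6: cheapest edge leaving the tree is C-E (8); add C.
Vertex order: D, A, F, G, B, E, C. The 6th vertex is E.

E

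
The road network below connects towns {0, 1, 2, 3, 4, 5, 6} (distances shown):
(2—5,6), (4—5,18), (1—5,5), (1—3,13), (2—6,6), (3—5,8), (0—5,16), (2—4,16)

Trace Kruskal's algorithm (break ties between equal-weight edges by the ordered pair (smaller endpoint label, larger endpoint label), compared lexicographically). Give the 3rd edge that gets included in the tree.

2-6

Kruskal's algorithm — process edges by increasing weight (ties by edge label):
1—5 (5): add. Components now {0} {1,5} {2} {3} {4} {6}
2—5 (6): add. Components now {0} {1,2,5} {3} {4} {6}
2—6 (6): add. Components now {0} {1,2,5,6} {3} {4}
3—5 (8): add. Components now {0} {1,2,3,5,6} {4}
1—3 (13): skip — 1 and 3 already connected.
0—5 (16): add. Components now {0,1,2,3,5,6} {4}
2—4 (16): add. Components now {0,1,2,3,4,5,6}
The 3rd edge added is 2—6.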